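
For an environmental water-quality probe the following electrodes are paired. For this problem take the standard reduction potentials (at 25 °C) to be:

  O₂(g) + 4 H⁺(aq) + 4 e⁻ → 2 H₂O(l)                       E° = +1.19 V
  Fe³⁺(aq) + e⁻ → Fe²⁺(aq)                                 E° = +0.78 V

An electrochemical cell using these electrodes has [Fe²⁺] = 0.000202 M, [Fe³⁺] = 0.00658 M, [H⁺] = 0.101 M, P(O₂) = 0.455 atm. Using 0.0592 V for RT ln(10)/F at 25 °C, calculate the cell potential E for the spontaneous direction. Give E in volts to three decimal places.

+0.256 V

O₂/H₂O is the cathode (higher E°), Fe³⁺/Fe²⁺ the anode: E°cell = +1.19 − (+0.78) = +0.41 V, n = 4.
Overall: O₂(g) + 4 H⁺(aq) + 4 Fe²⁺(aq) → 2 H₂O(l) + 4 Fe³⁺(aq)
Q = [Fe³⁺]^4 / (P(O₂)·[H⁺]^4·[Fe²⁺]^4); log Q = 10.376.
E = E° − (0.0592/n) log Q = +0.41 − (0.0592/4)(10.376) = +0.256 V.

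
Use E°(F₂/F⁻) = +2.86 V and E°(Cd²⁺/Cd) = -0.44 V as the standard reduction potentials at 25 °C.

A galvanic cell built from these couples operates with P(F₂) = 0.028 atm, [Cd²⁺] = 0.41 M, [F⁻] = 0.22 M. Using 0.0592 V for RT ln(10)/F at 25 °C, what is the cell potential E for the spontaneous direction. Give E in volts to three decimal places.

F₂/F⁻ is the cathode (higher E°), Cd²⁺/Cd the anode: E°cell = +2.86 − (-0.44) = +3.30 V, n = 2.
Overall: F₂(g) + Cd(s) → 2 F⁻(aq) + Cd²⁺(aq)
Q = [F⁻]^2·[Cd²⁺] / (P(F₂)); log Q = -0.150.
E = E° − (0.0592/n) log Q = +3.30 − (0.0592/2)(-0.150) = +3.304 V.

+3.304 V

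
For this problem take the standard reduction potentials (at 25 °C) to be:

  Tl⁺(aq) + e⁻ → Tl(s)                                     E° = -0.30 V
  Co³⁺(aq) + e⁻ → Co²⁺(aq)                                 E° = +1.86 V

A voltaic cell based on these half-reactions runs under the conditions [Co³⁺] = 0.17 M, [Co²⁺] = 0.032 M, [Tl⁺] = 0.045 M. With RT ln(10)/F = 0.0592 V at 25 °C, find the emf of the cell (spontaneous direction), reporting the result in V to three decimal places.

+2.283 V

Co³⁺/Co²⁺ is the cathode (higher E°), Tl⁺/Tl the anode: E°cell = +1.86 − (-0.30) = +2.16 V, n = 1.
Overall: Co³⁺(aq) + Tl(s) → Co²⁺(aq) + Tl⁺(aq)
Q = [Co²⁺]·[Tl⁺] / ([Co³⁺]); log Q = -2.072.
E = E° − (0.0592/n) log Q = +2.16 − (0.0592/1)(-2.072) = +2.283 V.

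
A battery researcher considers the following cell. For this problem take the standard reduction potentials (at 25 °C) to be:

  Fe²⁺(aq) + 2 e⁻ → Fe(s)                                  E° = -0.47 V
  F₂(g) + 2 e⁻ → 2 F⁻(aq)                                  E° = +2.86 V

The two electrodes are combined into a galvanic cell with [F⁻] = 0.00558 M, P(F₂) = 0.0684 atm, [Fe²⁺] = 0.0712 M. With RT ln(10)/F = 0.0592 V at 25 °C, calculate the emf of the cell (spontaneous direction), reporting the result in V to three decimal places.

F₂/F⁻ is the cathode (higher E°), Fe²⁺/Fe the anode: E°cell = +2.86 − (-0.47) = +3.33 V, n = 2.
Overall: F₂(g) + Fe(s) → 2 F⁻(aq) + Fe²⁺(aq)
Q = [F⁻]^2·[Fe²⁺] / (P(F₂)); log Q = -4.489.
E = E° − (0.0592/n) log Q = +3.33 − (0.0592/2)(-4.489) = +3.463 V.

+3.463 V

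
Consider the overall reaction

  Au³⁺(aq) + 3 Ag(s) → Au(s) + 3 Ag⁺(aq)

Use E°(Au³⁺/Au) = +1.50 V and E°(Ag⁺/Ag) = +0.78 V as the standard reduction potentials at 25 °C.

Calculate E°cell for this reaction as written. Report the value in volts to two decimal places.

+0.72 V

The Au³⁺/Au couple has the higher reduction potential, so it is the cathode; Ag⁺/Ag is oxidised at the anode.
E°cell = E°(cathode) − E°(anode) = (+1.50) − (+0.78) = +0.72 V.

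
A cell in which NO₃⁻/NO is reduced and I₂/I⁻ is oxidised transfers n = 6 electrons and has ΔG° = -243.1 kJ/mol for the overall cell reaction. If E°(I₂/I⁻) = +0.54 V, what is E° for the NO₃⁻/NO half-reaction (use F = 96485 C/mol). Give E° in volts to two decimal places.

+0.96 V

E°cell = −ΔG°/(nF) = −(-243.1×10³)/((6)(96485)) = +0.420 V.
Since NO₃⁻/NO is the cathode and I₂/I⁻ the anode, E°cell = E°(NO₃⁻/NO) − E°(I₂/I⁻).
So E°(NO₃⁻/NO) = E°cell + E°(I₂/I⁻) = +0.420 + (+0.54) = +0.96 V.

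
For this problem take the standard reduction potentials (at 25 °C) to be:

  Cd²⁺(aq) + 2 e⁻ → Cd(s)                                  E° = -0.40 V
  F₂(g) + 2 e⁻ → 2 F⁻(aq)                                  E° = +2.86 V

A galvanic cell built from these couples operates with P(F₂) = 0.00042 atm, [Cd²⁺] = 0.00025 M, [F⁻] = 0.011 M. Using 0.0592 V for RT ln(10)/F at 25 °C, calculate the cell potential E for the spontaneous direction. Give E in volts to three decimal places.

+3.383 V

F₂/F⁻ is the cathode (higher E°), Cd²⁺/Cd the anode: E°cell = +2.86 − (-0.40) = +3.26 V, n = 2.
Overall: F₂(g) + Cd(s) → 2 F⁻(aq) + Cd²⁺(aq)
Q = [F⁻]^2·[Cd²⁺] / (P(F₂)); log Q = -4.143.
E = E° − (0.0592/n) log Q = +3.26 − (0.0592/2)(-4.143) = +3.383 V.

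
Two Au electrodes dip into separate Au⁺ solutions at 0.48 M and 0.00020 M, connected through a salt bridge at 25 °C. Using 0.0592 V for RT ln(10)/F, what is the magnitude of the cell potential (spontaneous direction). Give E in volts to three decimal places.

For a concentration cell E°cell = 0. The 0.48 M side is the cathode (reduction is favoured where [Au⁺] is higher).
With n = 1, E = −(0.0592/1) log([Au⁺]ₐₙ/[Au⁺]꜀ₐₜ) = −(0.0592/1) log(0.0002/0.48) = −(0.0592/1)(-3.380) = +0.200 V.

+0.200 V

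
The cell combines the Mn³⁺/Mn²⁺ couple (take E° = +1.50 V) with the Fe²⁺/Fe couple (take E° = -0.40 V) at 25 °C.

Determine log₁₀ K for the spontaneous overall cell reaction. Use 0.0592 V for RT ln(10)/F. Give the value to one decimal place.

Cathode: Mn³⁺/Mn²⁺; anode: Fe²⁺/Fe. E°cell = +1.90 V, n = 2.
log K = nE°cell / 0.0592 = (2)(+1.90) / 0.0592 = 64.2.

64.2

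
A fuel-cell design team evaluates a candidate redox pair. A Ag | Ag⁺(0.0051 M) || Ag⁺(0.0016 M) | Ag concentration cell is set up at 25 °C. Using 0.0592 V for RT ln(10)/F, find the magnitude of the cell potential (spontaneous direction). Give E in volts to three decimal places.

+0.030 V

For a concentration cell E°cell = 0. The 0.0051 M side is the cathode (reduction is favoured where [Ag⁺] is higher).
With n = 1, E = −(0.0592/1) log([Ag⁺]ₐₙ/[Ag⁺]꜀ₐₜ) = −(0.0592/1) log(0.0016/0.0051) = −(0.0592/1)(-0.503) = +0.030 V.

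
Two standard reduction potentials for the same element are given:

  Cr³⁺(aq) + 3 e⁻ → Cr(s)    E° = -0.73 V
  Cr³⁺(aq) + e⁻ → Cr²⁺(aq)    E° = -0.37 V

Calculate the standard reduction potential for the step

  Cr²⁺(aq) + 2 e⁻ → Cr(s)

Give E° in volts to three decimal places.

Sequential free energies add, so n₃E°₃ = n₁E°₁ + n₂E°₂.
With n₃ = 3, and the known step contributing 1×(-0.37) V, the unknown satisfies 2·E° = 3×(-0.73) − 1×(-0.37) = -1.820.
E° = -1.820 / 2 = -0.910 V.

-0.910 V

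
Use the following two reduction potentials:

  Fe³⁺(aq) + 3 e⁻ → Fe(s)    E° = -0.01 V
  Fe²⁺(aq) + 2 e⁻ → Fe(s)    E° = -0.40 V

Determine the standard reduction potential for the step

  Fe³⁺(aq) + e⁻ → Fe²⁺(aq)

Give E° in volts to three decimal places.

+0.770 V

Sequential free energies add, so n₃E°₃ = n₁E°₁ + n₂E°₂.
With n₃ = 3, and the known step contributing 2×(-0.40) V, the unknown satisfies 1·E° = 3×(-0.01) − 2×(-0.40) = +0.770.
E° = +0.770 / 1 = +0.770 V.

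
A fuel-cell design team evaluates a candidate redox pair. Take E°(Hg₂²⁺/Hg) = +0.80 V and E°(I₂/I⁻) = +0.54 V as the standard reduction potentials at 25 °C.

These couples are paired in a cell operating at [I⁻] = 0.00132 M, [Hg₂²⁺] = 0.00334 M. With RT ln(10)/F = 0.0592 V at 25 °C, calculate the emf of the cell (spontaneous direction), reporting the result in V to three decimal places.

+0.016 V

Hg₂²⁺/Hg is the cathode (higher E°), I₂/I⁻ the anode: E°cell = +0.80 − (+0.54) = +0.26 V, n = 2.
Overall: Hg₂²⁺(aq) + 2 I⁻(aq) → 2 Hg(l) + I₂(s)
Q = 1 / ([Hg₂²⁺]·[I⁻]^2); log Q = 8.235.
E = E° − (0.0592/n) log Q = +0.26 − (0.0592/2)(8.235) = +0.016 V.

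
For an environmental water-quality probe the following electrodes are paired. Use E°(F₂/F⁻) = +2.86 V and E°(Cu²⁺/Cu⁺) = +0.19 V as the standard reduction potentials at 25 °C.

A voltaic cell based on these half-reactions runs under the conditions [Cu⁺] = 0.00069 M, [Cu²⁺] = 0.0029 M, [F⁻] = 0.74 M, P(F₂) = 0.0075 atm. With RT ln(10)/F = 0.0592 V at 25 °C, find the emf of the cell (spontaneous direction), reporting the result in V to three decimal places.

F₂/F⁻ is the cathode (higher E°), Cu²⁺/Cu⁺ the anode: E°cell = +2.86 − (+0.19) = +2.67 V, n = 2.
Overall: F₂(g) + 2 Cu⁺(aq) → 2 F⁻(aq) + 2 Cu²⁺(aq)
Q = [F⁻]^2·[Cu²⁺]^2 / (P(F₂)·[Cu⁺]^2); log Q = 3.110.
E = E° − (0.0592/n) log Q = +2.67 − (0.0592/2)(3.110) = +2.578 V.

+2.578 V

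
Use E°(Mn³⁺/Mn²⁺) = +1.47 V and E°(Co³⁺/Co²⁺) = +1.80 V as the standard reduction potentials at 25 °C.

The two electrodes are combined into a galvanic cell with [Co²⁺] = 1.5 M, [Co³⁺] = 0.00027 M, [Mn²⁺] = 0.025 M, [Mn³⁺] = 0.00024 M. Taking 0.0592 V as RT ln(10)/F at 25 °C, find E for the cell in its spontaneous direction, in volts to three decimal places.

+0.228 V

Co³⁺/Co²⁺ is the cathode (higher E°), Mn³⁺/Mn²⁺ the anode: E°cell = +1.80 − (+1.47) = +0.33 V, n = 1.
Overall: Co³⁺(aq) + Mn²⁺(aq) → Co²⁺(aq) + Mn³⁺(aq)
Q = [Co²⁺]·[Mn³⁺] / ([Co³⁺]·[Mn²⁺]); log Q = 1.727.
E = E° − (0.0592/n) log Q = +0.33 − (0.0592/1)(1.727) = +0.228 V.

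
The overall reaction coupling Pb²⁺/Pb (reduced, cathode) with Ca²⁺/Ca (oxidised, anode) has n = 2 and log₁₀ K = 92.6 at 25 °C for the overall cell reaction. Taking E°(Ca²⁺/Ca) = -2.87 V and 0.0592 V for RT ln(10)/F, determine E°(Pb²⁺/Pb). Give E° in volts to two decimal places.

E°cell = (0.0592/n)·log K = (0.0592/2)(92.6) = +2.741 V.
Since Pb²⁺/Pb is the cathode and Ca²⁺/Ca the anode, E°cell = E°(Pb²⁺/Pb) − E°(Ca²⁺/Ca).
So E°(Pb²⁺/Pb) = E°cell + E°(Ca²⁺/Ca) = +2.741 + (-2.87) = -0.13 V.

-0.13 V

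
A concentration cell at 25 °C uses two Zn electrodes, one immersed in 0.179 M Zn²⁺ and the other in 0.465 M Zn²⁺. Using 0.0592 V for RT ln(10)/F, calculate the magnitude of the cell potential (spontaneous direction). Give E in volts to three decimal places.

For a concentration cell E°cell = 0. The 0.465 M side is the cathode (reduction is favoured where [Zn²⁺] is higher).
With n = 2, E = −(0.0592/2) log([Zn²⁺]ₐₙ/[Zn²⁺]꜀ₐₜ) = −(0.0592/2) log(0.179/0.465) = −(0.0592/2)(-0.415) = +0.012 V.

+0.012 V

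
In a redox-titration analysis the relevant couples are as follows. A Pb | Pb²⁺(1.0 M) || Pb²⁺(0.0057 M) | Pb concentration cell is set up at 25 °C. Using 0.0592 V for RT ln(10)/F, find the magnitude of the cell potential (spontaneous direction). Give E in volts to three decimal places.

For a concentration cell E°cell = 0. The 1.0 M side is the cathode (reduction is favoured where [Pb²⁺] is higher).
With n = 2, E = −(0.0592/2) log([Pb²⁺]ₐₙ/[Pb²⁺]꜀ₐₜ) = −(0.0592/2) log(0.0057/1) = −(0.0592/2)(-2.244) = +0.066 V.

+0.066 V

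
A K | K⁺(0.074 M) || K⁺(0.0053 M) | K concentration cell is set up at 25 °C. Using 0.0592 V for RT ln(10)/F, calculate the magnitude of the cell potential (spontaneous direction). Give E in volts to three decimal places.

+0.068 V

For a concentration cell E°cell = 0. The 0.074 M side is the cathode (reduction is favoured where [K⁺] is higher).
With n = 1, E = −(0.0592/1) log([K⁺]ₐₙ/[K⁺]꜀ₐₜ) = −(0.0592/1) log(0.0053/0.074) = −(0.0592/1)(-1.145) = +0.068 V.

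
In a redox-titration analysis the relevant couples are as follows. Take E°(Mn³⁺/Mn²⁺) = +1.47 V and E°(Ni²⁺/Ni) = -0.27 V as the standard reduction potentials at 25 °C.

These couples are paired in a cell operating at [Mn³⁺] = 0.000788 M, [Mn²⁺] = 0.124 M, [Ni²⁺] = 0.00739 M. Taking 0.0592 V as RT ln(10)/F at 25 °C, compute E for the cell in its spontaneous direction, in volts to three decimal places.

Mn³⁺/Mn²⁺ is the cathode (higher E°), Ni²⁺/Ni the anode: E°cell = +1.47 − (-0.27) = +1.74 V, n = 2.
Overall: 2 Mn³⁺(aq) + Ni(s) → 2 Mn²⁺(aq) + Ni²⁺(aq)
Q = [Mn²⁺]^2·[Ni²⁺] / ([Mn³⁺]^2); log Q = 2.262.
E = E° − (0.0592/n) log Q = +1.74 − (0.0592/2)(2.262) = +1.673 V.

+1.673 V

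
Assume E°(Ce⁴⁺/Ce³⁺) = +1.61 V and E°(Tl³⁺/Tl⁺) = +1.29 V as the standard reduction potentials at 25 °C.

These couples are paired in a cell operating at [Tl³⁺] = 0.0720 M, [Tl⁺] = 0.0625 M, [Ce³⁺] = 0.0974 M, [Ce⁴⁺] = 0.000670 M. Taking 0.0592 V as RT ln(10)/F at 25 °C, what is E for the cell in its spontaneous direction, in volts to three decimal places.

Ce⁴⁺/Ce³⁺ is the cathode (higher E°), Tl³⁺/Tl⁺ the anode: E°cell = +1.61 − (+1.29) = +0.32 V, n = 2.
Overall: 2 Ce⁴⁺(aq) + Tl⁺(aq) → 2 Ce³⁺(aq) + Tl³⁺(aq)
Q = [Ce³⁺]^2·[Tl³⁺] / ([Ce⁴⁺]^2·[Tl⁺]); log Q = 4.386.
E = E° − (0.0592/n) log Q = +0.32 − (0.0592/2)(4.386) = +0.190 V.

+0.190 V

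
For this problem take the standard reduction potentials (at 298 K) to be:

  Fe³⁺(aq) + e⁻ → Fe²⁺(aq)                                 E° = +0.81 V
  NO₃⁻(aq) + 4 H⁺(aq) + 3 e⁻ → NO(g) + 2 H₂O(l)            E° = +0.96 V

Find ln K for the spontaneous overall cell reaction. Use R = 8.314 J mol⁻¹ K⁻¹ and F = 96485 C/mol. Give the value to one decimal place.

Cathode: NO₃⁻/NO; anode: Fe³⁺/Fe²⁺. E°cell = (+0.96) − (+0.81) = +0.15 V, with n = 3.
ΔG° = −nFE° = −RT ln K, so ln K = nFE°/(RT) = (3)(96485)(+0.15) / ((8.314)(298)) = 17.525.

17.5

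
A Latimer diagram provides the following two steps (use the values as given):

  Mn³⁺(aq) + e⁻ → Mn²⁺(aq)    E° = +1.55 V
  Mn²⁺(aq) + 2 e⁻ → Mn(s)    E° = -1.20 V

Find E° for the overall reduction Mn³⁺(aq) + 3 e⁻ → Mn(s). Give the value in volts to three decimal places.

Since ΔG° = −nFE° is additive over sequential reductions, n₃E°₃ = n₁E°₁ + n₂E°₂.
E°₃ = (1×+1.55 + 2×-1.20) / 3 = (-0.850) / 3 = -0.283 V.

-0.283 V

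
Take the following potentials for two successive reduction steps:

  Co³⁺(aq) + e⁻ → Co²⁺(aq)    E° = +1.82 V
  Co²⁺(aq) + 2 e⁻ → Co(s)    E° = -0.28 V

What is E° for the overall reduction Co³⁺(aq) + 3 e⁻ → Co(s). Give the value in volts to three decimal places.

Adding the free-energy changes (−nFE°) of the two steps gives −n₃FE°₃ = −n₁FE°₁ − n₂FE°₂.
E°₃ = (1×+1.82 + 2×-0.28) / 3 = (+1.260) / 3 = +0.420 V.

+0.420 V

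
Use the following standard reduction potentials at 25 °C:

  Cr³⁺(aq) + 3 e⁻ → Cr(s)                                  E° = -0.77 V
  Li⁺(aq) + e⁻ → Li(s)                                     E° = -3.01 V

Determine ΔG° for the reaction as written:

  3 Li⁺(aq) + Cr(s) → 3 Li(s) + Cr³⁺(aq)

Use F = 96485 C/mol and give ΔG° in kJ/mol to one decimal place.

As written, Li⁺/Li is reduced (cathode) and Cr³⁺/Cr is oxidised (anode), so E°cell = (-3.01) − (-0.77) = -2.24 V.
Balancing electrons gives n = 3.
ΔG° = −nFE° = −(3)(96485)(-2.24) = 648,379 J = +648.4 kJ/mol.

+648.4 kJ/mol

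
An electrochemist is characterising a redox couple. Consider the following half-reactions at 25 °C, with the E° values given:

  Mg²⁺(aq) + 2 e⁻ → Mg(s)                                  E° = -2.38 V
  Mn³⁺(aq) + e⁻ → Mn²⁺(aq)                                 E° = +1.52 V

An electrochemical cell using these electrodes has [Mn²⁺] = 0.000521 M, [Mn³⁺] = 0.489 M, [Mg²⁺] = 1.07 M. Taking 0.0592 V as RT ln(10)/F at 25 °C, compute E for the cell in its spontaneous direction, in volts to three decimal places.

+4.075 V

Mn³⁺/Mn²⁺ is the cathode (higher E°), Mg²⁺/Mg the anode: E°cell = +1.52 − (-2.38) = +3.90 V, n = 2.
Overall: 2 Mn³⁺(aq) + Mg(s) → 2 Mn²⁺(aq) + Mg²⁺(aq)
Q = [Mn²⁺]^2·[Mg²⁺] / ([Mn³⁺]^2); log Q = -5.916.
E = E° − (0.0592/n) log Q = +3.90 − (0.0592/2)(-5.916) = +4.075 V.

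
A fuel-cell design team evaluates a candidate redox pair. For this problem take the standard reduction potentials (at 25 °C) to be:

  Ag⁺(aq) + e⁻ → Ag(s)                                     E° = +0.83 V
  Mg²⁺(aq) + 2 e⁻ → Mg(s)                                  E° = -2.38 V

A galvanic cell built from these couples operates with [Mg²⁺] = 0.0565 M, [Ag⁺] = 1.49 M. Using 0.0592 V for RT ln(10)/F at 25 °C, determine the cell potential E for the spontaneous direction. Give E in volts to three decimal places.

Ag⁺/Ag is the cathode (higher E°), Mg²⁺/Mg the anode: E°cell = +0.83 − (-2.38) = +3.21 V, n = 2.
Overall: 2 Ag⁺(aq) + Mg(s) → 2 Ag(s) + Mg²⁺(aq)
Q = [Mg²⁺] / ([Ag⁺]^2); log Q = -1.594.
E = E° − (0.0592/n) log Q = +3.21 − (0.0592/2)(-1.594) = +3.257 V.

+3.257 V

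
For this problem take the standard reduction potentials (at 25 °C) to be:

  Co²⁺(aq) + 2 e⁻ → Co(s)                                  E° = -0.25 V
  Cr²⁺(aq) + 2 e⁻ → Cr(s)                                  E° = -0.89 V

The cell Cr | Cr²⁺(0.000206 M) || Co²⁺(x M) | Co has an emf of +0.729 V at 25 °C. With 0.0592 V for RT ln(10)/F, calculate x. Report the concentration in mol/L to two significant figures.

Co²⁺/Co is the cathode, Cr²⁺/Cr the anode: E°cell = +0.64 V, n = 2.
Overall reaction: Co²⁺(aq) + Cr(s) → Co(s) + Cr²⁺(aq); Q = [Cr²⁺]^1/[Co²⁺]^1.
From E = E° − (0.0592/n) log Q: log Q = (E° − E)·n/0.0592 = (+0.64 − (+0.729))·2/0.0592 = -3.0068.
So 1·log[Co²⁺] = 1·log(0.000206) − log Q = -3.6861 − (-3.0068) = -0.6793; [Co²⁺] = 10^(-0.6793) ≈ 0.21 M.

0.21 M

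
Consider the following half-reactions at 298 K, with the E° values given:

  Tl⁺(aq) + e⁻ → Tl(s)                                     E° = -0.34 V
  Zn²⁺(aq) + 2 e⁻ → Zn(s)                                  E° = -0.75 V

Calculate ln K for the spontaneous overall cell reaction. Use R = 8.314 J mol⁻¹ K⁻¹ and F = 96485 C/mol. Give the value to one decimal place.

Cathode: Tl⁺/Tl; anode: Zn²⁺/Zn. E°cell = (-0.34) − (-0.75) = +0.41 V, with n = 2.
ΔG° = −nFE° = −RT ln K, so ln K = nFE°/(RT) = (2)(96485)(+0.41) / ((8.314)(298)) = 31.934.

31.9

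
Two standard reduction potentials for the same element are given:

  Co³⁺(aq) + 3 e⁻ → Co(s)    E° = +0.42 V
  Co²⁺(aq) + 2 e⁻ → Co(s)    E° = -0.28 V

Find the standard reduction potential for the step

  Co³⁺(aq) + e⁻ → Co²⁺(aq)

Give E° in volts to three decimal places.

Sequential free energies add, so n₃E°₃ = n₁E°₁ + n₂E°₂.
With n₃ = 3, and the known step contributing 2×(-0.28) V, the unknown satisfies 1·E° = 3×(+0.42) − 2×(-0.28) = +1.820.
E° = +1.820 / 1 = +1.820 V.

+1.820 V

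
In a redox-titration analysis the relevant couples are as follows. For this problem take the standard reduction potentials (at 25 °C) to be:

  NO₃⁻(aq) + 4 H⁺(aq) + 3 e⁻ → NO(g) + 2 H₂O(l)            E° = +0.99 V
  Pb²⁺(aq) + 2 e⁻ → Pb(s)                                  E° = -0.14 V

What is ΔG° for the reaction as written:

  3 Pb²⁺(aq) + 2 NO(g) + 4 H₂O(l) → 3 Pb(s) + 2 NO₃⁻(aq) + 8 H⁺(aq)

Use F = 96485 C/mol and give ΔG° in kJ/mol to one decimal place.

+654.2 kJ/mol

As written, Pb²⁺/Pb is reduced (cathode) and NO₃⁻/NO is oxidised (anode), so E°cell = (-0.14) − (+0.99) = -1.13 V.
Balancing electrons gives n = 6.
ΔG° = −nFE° = −(6)(96485)(-1.13) = 654,168 J = +654.2 kJ/mol.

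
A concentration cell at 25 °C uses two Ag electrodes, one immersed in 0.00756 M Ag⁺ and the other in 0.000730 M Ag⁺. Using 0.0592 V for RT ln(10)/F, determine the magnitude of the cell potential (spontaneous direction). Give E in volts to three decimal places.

For a concentration cell E°cell = 0. The 0.00756 M side is the cathode (reduction is favoured where [Ag⁺] is higher).
With n = 1, E = −(0.0592/1) log([Ag⁺]ₐₙ/[Ag⁺]꜀ₐₜ) = −(0.0592/1) log(0.00073/0.00756) = −(0.0592/1)(-1.015) = +0.060 V.

+0.060 V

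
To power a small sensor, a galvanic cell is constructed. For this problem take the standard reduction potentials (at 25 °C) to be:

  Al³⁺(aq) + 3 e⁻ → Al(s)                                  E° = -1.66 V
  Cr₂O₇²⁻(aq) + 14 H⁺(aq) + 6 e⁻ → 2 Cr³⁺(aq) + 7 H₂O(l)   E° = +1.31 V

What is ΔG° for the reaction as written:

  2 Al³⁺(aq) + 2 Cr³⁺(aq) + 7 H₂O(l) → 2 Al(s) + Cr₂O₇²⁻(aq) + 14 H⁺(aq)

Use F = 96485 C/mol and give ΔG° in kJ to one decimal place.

+1719.4 kJ

As written, Al³⁺/Al is reduced (cathode) and Cr₂O₇²⁻/Cr³⁺ is oxidised (anode), so E°cell = (-1.66) − (+1.31) = -2.97 V.
Balancing electrons gives n = 6.
ΔG° = −nFE° = −(6)(96485)(-2.97) = 1,719,363 J = +1719.4 kJ.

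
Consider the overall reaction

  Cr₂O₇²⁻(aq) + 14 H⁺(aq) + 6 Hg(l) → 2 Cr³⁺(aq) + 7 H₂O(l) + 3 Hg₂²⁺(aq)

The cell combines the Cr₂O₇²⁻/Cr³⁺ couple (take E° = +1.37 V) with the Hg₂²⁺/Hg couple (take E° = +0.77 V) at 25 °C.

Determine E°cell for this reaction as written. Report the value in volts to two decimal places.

The Cr₂O₇²⁻/Cr³⁺ couple has the higher reduction potential, so it is the cathode; Hg₂²⁺/Hg is oxidised at the anode.
E°cell = E°(cathode) − E°(anode) = (+1.37) − (+0.77) = +0.60 V.

+0.60 V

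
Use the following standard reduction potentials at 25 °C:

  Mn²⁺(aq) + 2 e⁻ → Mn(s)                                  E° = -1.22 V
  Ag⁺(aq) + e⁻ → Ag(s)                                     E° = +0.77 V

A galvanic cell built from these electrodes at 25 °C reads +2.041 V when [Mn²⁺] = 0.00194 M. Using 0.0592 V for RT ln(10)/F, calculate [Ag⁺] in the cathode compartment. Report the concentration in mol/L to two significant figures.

0.32 M

Ag⁺/Ag is the cathode, Mn²⁺/Mn the anode: E°cell = +1.99 V, n = 2.
Overall reaction: 2 Ag⁺(aq) + Mn(s) → 2 Ag(s) + Mn²⁺(aq); Q = [Mn²⁺]^1/[Ag⁺]^2.
From E = E° − (0.0592/n) log Q: log Q = (E° − E)·n/0.0592 = (+1.99 − (+2.041))·2/0.0592 = -1.7230.
So 2·log[Ag⁺] = 1·log(0.00194) − log Q = -2.7122 − (-1.7230) = -0.9892; log[Ag⁺] = -0.9892 / 2 = -0.4946; [Ag⁺] = 10^(-0.4946) ≈ 0.32 M.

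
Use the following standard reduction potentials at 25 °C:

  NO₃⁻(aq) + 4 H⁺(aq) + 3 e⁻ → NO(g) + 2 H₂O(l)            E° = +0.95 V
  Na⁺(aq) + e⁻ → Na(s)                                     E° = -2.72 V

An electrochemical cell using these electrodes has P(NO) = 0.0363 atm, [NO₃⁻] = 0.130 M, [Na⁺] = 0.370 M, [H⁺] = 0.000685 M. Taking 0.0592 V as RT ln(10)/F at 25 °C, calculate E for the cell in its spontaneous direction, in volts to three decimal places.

+3.457 V

NO₃⁻/NO is the cathode (higher E°), Na⁺/Na the anode: E°cell = +0.95 − (-2.72) = +3.67 V, n = 3.
Overall: NO₃⁻(aq) + 4 H⁺(aq) + 3 Na(s) → NO(g) + 2 H₂O(l) + 3 Na⁺(aq)
Q = P(NO)·[Na⁺]^3 / ([NO₃⁻]·[H⁺]^4); log Q = 10.808.
E = E° − (0.0592/n) log Q = +3.67 − (0.0592/3)(10.808) = +3.457 V.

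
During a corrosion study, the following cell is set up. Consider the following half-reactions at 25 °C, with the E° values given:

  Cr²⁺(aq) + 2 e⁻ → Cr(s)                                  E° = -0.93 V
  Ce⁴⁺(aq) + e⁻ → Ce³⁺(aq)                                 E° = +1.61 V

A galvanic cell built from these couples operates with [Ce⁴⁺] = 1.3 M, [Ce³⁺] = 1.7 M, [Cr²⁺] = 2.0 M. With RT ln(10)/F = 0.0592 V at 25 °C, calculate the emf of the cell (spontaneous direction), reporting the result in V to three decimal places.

Ce⁴⁺/Ce³⁺ is the cathode (higher E°), Cr²⁺/Cr the anode: E°cell = +1.61 − (-0.93) = +2.54 V, n = 2.
Overall: 2 Ce⁴⁺(aq) + Cr(s) → 2 Ce³⁺(aq) + Cr²⁺(aq)
Q = [Ce³⁺]^2·[Cr²⁺] / ([Ce⁴⁺]^2); log Q = 0.534.
E = E° − (0.0592/n) log Q = +2.54 − (0.0592/2)(0.534) = +2.524 V.

+2.524 V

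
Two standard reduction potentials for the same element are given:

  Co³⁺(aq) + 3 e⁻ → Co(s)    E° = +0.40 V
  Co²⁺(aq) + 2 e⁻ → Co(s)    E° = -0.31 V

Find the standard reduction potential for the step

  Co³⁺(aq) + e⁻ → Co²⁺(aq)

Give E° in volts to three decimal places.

+1.820 V

Sequential free energies add, so n₃E°₃ = n₁E°₁ + n₂E°₂.
With n₃ = 3, and the known step contributing 2×(-0.31) V, the unknown satisfies 1·E° = 3×(+0.40) − 2×(-0.31) = +1.820.
E° = +1.820 / 1 = +1.820 V.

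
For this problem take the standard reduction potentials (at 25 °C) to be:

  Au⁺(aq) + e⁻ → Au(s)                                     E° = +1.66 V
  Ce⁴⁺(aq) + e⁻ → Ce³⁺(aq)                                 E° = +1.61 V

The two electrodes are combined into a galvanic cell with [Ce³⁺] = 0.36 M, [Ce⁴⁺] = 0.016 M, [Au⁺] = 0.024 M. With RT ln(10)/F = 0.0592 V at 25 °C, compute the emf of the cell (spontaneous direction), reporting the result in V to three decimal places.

Au⁺/Au is the cathode (higher E°), Ce⁴⁺/Ce³⁺ the anode: E°cell = +1.66 − (+1.61) = +0.05 V, n = 1.
Overall: Au⁺(aq) + Ce³⁺(aq) → Au(s) + Ce⁴⁺(aq)
Q = [Ce⁴⁺] / ([Au⁺]·[Ce³⁺]); log Q = 0.268.
E = E° − (0.0592/n) log Q = +0.05 − (0.0592/1)(0.268) = +0.034 V.

+0.034 V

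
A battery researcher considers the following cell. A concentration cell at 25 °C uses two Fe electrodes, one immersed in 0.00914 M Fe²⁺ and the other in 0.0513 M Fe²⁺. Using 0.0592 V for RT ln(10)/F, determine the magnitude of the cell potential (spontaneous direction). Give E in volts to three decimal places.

+0.022 V

For a concentration cell E°cell = 0. The 0.0513 M side is the cathode (reduction is favoured where [Fe²⁺] is higher).
With n = 2, E = −(0.0592/2) log([Fe²⁺]ₐₙ/[Fe²⁺]꜀ₐₜ) = −(0.0592/2) log(0.00914/0.0513) = −(0.0592/2)(-0.749) = +0.022 V.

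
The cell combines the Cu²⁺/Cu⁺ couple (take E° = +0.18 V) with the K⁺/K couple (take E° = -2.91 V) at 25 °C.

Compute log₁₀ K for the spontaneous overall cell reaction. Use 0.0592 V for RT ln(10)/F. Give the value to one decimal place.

52.2

Cathode: Cu²⁺/Cu⁺; anode: K⁺/K. E°cell = +3.09 V, n = 1.
log K = nE°cell / 0.0592 = (1)(+3.09) / 0.0592 = 52.2.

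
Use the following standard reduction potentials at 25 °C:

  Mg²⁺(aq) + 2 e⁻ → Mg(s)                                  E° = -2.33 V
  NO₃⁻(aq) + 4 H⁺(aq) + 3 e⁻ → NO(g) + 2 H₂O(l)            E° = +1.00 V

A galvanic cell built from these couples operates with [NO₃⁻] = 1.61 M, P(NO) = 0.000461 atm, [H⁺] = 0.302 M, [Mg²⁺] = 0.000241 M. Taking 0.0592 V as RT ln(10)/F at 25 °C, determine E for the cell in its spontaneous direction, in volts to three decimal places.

+3.466 V

NO₃⁻/NO is the cathode (higher E°), Mg²⁺/Mg the anode: E°cell = +1.00 − (-2.33) = +3.33 V, n = 6.
Overall: 2 NO₃⁻(aq) + 8 H⁺(aq) + 3 Mg(s) → 2 NO(g) + 4 H₂O(l) + 3 Mg²⁺(aq)
Q = P(NO)^2·[Mg²⁺]^3 / ([NO₃⁻]^2·[H⁺]^8); log Q = -13.780.
E = E° − (0.0592/n) log Q = +3.33 − (0.0592/6)(-13.780) = +3.466 V.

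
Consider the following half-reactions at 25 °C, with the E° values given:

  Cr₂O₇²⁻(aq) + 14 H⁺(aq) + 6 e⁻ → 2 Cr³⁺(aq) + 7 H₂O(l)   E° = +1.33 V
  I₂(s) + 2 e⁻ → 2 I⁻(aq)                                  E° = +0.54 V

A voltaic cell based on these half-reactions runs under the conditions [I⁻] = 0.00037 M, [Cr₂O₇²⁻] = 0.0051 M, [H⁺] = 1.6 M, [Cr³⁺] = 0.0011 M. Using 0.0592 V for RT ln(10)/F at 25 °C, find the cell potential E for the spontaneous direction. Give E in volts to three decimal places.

+0.651 V

Cr₂O₇²⁻/Cr³⁺ is the cathode (higher E°), I₂/I⁻ the anode: E°cell = +1.33 − (+0.54) = +0.79 V, n = 6.
Overall: Cr₂O₇²⁻(aq) + 14 H⁺(aq) + 6 I⁻(aq) → 2 Cr³⁺(aq) + 7 H₂O(l) + 3 I₂(s)
Q = [Cr³⁺]^2 / ([Cr₂O₇²⁻]·[H⁺]^14·[I⁻]^6); log Q = 14.108.
E = E° − (0.0592/n) log Q = +0.79 − (0.0592/6)(14.108) = +0.651 V.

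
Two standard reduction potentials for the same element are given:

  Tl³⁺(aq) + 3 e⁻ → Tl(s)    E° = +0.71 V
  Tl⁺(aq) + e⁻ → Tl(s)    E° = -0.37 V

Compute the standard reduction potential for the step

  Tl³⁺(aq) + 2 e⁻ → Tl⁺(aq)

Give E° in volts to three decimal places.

+1.250 V

Sequential free energies add, so n₃E°₃ = n₁E°₁ + n₂E°₂.
With n₃ = 3, and the known step contributing 1×(-0.37) V, the unknown satisfies 2·E° = 3×(+0.71) − 1×(-0.37) = +2.500.
E° = +2.500 / 2 = +1.250 V.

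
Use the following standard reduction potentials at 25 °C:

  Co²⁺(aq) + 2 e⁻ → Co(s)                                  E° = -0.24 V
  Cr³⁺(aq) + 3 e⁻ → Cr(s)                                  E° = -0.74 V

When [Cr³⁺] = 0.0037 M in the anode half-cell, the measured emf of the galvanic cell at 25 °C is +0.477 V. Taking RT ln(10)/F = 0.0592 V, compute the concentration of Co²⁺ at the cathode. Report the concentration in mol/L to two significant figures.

Co²⁺/Co is the cathode, Cr³⁺/Cr the anode: E°cell = +0.50 V, n = 6.
Overall reaction: 3 Co²⁺(aq) + 2 Cr(s) → 3 Co(s) + 2 Cr³⁺(aq); Q = [Cr³⁺]^2/[Co²⁺]^3.
From E = E° − (0.0592/n) log Q: log Q = (E° − E)·n/0.0592 = (+0.50 − (+0.477))·6/0.0592 = 2.3311.
So 3·log[Co²⁺] = 2·log(0.0037) − log Q = -4.8636 − (2.3311) = -7.1947; log[Co²⁺] = -7.1947 / 3 = -2.3982; [Co²⁺] = 10^(-2.3982) ≈ 0.0040 M.

0.0040 M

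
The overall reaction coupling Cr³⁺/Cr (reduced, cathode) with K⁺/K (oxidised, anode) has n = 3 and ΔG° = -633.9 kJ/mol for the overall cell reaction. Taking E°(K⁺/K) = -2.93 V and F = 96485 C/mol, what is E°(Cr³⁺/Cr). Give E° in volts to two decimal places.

E°cell = −ΔG°/(nF) = −(-633.9×10³)/((3)(96485)) = +2.190 V.
Since Cr³⁺/Cr is the cathode and K⁺/K the anode, E°cell = E°(Cr³⁺/Cr) − E°(K⁺/K).
So E°(Cr³⁺/Cr) = E°cell + E°(K⁺/K) = +2.190 + (-2.93) = -0.74 V.

-0.74 V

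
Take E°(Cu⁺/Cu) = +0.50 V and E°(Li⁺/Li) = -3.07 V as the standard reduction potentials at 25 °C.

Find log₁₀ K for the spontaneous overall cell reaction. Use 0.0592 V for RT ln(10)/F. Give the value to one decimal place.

Cathode: Cu⁺/Cu; anode: Li⁺/Li. E°cell = +3.57 V, n = 1.
log K = nE°cell / 0.0592 = (1)(+3.57) / 0.0592 = 60.3.

60.3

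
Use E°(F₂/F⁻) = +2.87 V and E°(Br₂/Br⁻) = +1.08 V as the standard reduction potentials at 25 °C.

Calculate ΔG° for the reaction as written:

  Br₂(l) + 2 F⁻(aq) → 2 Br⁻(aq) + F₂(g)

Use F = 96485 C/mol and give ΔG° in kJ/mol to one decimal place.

+345.4 kJ/mol

As written, Br₂/Br⁻ is reduced (cathode) and F₂/F⁻ is oxidised (anode), so E°cell = (+1.08) − (+2.87) = -1.79 V.
Balancing electrons gives n = 2.
ΔG° = −nFE° = −(2)(96485)(-1.79) = 345,416 J = +345.4 kJ/mol.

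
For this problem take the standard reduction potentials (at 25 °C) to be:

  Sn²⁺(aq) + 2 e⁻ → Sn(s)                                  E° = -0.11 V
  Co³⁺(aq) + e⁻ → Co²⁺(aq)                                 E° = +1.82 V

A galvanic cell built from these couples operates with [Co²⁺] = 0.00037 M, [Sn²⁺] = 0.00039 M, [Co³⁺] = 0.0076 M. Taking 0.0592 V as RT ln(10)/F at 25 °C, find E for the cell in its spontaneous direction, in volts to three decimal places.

+2.109 V

Co³⁺/Co²⁺ is the cathode (higher E°), Sn²⁺/Sn the anode: E°cell = +1.82 − (-0.11) = +1.93 V, n = 2.
Overall: 2 Co³⁺(aq) + Sn(s) → 2 Co²⁺(aq) + Sn²⁺(aq)
Q = [Co²⁺]^2·[Sn²⁺] / ([Co³⁺]^2); log Q = -6.034.
E = E° − (0.0592/n) log Q = +1.93 − (0.0592/2)(-6.034) = +2.109 V.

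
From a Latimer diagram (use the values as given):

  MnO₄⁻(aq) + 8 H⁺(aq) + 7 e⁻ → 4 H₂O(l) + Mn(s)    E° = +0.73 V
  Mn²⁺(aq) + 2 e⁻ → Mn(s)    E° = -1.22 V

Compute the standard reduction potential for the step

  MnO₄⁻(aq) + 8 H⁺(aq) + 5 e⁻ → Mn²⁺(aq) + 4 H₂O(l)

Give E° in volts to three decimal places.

Sequential free energies add, so n₃E°₃ = n₁E°₁ + n₂E°₂.
With n₃ = 7, and the known step contributing 2×(-1.22) V, the unknown satisfies 5·E° = 7×(+0.73) − 2×(-1.22) = +7.550.
E° = +7.550 / 5 = +1.510 V.

+1.510 V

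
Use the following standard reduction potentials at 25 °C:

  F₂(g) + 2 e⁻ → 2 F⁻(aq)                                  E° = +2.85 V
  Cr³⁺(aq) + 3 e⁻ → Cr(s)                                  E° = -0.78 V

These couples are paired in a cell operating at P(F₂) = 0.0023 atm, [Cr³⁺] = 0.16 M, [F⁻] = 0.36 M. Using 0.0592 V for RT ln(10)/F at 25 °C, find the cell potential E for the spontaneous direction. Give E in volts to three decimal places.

F₂/F⁻ is the cathode (higher E°), Cr³⁺/Cr the anode: E°cell = +2.85 − (-0.78) = +3.63 V, n = 6.
Overall: 3 F₂(g) + 2 Cr(s) → 6 F⁻(aq) + 2 Cr³⁺(aq)
Q = [F⁻]^6·[Cr³⁺]^2 / (P(F₂)^3); log Q = 3.661.
E = E° − (0.0592/n) log Q = +3.63 − (0.0592/6)(3.661) = +3.594 V.

+3.594 V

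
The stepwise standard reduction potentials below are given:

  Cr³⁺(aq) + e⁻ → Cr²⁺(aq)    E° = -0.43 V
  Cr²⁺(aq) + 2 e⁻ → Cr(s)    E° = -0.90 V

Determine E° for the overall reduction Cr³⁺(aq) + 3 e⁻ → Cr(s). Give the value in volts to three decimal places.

-0.743 V

Standard free energies of sequential steps add: ΔG°₃ = ΔG°₁ + ΔG°₂, so n₃E°₃ = n₁E°₁ + n₂E°₂.
E°₃ = (1×-0.43 + 2×-0.90) / 3 = (-2.230) / 3 = -0.743 V.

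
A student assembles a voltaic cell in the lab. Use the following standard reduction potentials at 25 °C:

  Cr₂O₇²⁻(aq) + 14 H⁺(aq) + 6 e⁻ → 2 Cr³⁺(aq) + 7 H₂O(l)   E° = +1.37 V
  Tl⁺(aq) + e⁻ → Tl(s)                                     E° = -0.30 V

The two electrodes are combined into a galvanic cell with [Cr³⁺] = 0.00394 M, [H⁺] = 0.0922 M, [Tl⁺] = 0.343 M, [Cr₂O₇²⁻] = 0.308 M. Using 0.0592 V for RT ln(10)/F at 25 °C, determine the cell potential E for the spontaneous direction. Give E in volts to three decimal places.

Cr₂O₇²⁻/Cr³⁺ is the cathode (higher E°), Tl⁺/Tl the anode: E°cell = +1.37 − (-0.30) = +1.67 V, n = 6.
Overall: Cr₂O₇²⁻(aq) + 14 H⁺(aq) + 6 Tl(s) → 2 Cr³⁺(aq) + 7 H₂O(l) + 6 Tl⁺(aq)
Q = [Cr³⁺]^2·[Tl⁺]^6 / ([Cr₂O₇²⁻]·[H⁺]^14); log Q = 7.408.
E = E° − (0.0592/n) log Q = +1.67 − (0.0592/6)(7.408) = +1.597 V.

+1.597 V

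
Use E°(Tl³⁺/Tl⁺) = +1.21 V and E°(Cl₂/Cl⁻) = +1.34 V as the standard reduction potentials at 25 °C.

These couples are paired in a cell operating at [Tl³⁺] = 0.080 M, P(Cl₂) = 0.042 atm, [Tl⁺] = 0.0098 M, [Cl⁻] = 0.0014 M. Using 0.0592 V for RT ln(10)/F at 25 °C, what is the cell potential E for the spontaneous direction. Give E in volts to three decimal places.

Cl₂/Cl⁻ is the cathode (higher E°), Tl³⁺/Tl⁺ the anode: E°cell = +1.34 − (+1.21) = +0.13 V, n = 2.
Overall: Cl₂(g) + Tl⁺(aq) → 2 Cl⁻(aq) + Tl³⁺(aq)
Q = [Cl⁻]^2·[Tl³⁺] / (P(Cl₂)·[Tl⁺]); log Q = -3.419.
E = E° − (0.0592/n) log Q = +0.13 − (0.0592/2)(-3.419) = +0.231 V.

+0.231 V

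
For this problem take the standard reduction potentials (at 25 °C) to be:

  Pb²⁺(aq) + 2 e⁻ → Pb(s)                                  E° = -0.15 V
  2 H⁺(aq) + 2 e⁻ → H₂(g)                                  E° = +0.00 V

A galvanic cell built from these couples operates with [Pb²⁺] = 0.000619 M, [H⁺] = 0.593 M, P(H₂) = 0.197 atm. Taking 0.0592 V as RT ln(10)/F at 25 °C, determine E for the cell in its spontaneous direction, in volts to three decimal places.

+0.252 V

H⁺/H₂ is the cathode (higher E°), Pb²⁺/Pb the anode: E°cell = +0.00 − (-0.15) = +0.15 V, n = 2.
Overall: 2 H⁺(aq) + Pb(s) → H₂(g) + Pb²⁺(aq)
Q = P(H₂)·[Pb²⁺] / ([H⁺]^2); log Q = -3.460.
E = E° − (0.0592/n) log Q = +0.15 − (0.0592/2)(-3.460) = +0.252 V.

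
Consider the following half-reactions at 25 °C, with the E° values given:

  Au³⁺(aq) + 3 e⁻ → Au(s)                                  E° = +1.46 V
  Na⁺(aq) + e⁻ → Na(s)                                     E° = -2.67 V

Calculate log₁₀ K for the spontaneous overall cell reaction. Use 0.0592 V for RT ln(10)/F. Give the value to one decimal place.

209.3

Cathode: Au³⁺/Au; anode: Na⁺/Na. E°cell = +4.13 V, n = 3.
log K = nE°cell / 0.0592 = (3)(+4.13) / 0.0592 = 209.3.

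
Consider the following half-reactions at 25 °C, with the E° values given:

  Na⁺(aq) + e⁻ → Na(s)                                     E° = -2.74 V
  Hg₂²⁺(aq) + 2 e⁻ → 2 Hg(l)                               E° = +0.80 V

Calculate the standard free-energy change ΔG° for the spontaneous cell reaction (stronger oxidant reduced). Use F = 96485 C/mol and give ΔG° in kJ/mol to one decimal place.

Hg₂²⁺/Hg (E° = +0.80 V) is the cathode; Na⁺/Na (E° = -2.74 V) is the anode, so E°cell = +3.54 V.
Balancing electrons gives n = 2 (lcm of 2 and 1).
ΔG° = −nFE° = −(2)(96485)(+3.54) = -683,114 J = -683.1 kJ/mol.

-683.1 kJ/mol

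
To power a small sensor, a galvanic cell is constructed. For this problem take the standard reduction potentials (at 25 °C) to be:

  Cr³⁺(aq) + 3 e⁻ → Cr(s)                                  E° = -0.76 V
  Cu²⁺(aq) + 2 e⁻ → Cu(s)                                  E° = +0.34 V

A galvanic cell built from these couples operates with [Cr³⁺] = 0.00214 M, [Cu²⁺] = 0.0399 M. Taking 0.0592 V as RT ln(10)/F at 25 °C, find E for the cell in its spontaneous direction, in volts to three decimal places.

Cu²⁺/Cu is the cathode (higher E°), Cr³⁺/Cr the anode: E°cell = +0.34 − (-0.76) = +1.10 V, n = 6.
Overall: 3 Cu²⁺(aq) + 2 Cr(s) → 3 Cu(s) + 2 Cr³⁺(aq)
Q = [Cr³⁺]^2 / ([Cu²⁺]^3); log Q = -1.142.
E = E° − (0.0592/n) log Q = +1.10 − (0.0592/6)(-1.142) = +1.111 V.

+1.111 V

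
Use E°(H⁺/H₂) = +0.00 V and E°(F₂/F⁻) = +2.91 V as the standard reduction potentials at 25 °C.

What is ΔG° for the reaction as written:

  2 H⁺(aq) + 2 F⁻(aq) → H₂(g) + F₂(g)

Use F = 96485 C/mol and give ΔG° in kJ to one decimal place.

As written, H⁺/H₂ is reduced (cathode) and F₂/F⁻ is oxidised (anode), so E°cell = (+0.00) − (+2.91) = -2.91 V.
Balancing electrons gives n = 2.
ΔG° = −nFE° = −(2)(96485)(-2.91) = 561,543 J = +561.5 kJ.

+561.5 kJ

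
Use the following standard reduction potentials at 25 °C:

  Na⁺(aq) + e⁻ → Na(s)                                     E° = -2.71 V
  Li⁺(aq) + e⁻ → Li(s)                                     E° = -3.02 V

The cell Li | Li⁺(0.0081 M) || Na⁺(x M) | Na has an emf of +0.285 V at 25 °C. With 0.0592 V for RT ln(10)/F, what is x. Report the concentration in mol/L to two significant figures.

0.0031 M

Na⁺/Na is the cathode, Li⁺/Li the anode: E°cell = +0.31 V, n = 1.
Overall reaction: Na⁺(aq) + Li(s) → Na(s) + Li⁺(aq); Q = [Li⁺]^1/[Na⁺]^1.
From E = E° − (0.0592/n) log Q: log Q = (E° − E)·n/0.0592 = (+0.31 − (+0.285))·1/0.0592 = 0.4223.
So 1·log[Na⁺] = 1·log(0.0081) − log Q = -2.0915 − (0.4223) = -2.5138; [Na⁺] = 10^(-2.5138) ≈ 0.0031 M.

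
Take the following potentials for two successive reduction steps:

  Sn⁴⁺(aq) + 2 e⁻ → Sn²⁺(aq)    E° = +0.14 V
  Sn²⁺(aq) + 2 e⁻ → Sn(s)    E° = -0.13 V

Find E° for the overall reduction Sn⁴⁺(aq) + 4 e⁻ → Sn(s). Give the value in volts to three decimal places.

Standard free energies of sequential steps add: ΔG°₃ = ΔG°₁ + ΔG°₂, so n₃E°₃ = n₁E°₁ + n₂E°₂.
E°₃ = (2×+0.14 + 2×-0.13) / 4 = (+0.020) / 4 = +0.005 V.

+0.005 V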